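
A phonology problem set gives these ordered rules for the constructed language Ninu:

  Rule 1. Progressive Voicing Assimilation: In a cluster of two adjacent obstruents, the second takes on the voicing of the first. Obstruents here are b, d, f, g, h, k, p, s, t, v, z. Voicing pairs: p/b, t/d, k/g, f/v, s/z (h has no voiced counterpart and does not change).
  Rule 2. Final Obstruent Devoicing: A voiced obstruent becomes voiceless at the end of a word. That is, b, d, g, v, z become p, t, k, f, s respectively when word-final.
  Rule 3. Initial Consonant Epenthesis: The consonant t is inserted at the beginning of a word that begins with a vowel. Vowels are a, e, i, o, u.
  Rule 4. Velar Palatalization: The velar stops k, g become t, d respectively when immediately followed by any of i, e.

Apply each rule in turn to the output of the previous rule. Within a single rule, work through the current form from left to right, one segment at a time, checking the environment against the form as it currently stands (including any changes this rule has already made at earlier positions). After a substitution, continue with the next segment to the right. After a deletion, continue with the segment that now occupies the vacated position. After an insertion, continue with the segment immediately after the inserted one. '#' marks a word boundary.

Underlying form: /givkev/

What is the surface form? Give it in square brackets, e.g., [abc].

[divdef]

Rule 1 Progressive Voicing Assimilation: [givkev] → [givgev]
Rule 2 Final Obstruent Devoicing: [givgev] → [givgef]
Rule 3 Initial Consonant Epenthesis: no change — [givgef]
Rule 4 Velar Palatalization: [givgef] → [divdef]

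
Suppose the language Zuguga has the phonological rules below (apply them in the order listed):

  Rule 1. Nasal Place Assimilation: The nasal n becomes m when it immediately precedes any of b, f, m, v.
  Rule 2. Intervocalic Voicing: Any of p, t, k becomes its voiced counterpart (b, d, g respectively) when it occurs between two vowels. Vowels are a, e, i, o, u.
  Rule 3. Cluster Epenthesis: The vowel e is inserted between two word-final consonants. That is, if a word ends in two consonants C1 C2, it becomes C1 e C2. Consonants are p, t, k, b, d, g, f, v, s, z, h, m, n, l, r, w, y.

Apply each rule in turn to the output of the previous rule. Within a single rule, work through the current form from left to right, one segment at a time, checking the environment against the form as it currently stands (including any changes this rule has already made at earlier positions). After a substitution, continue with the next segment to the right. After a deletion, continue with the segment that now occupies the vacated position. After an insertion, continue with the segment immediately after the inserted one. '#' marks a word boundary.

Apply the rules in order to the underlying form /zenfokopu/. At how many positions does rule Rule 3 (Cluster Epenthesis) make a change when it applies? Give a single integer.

Rule 1 Nasal Place Assimilation: [zenfokopu] → [zemfokopu]
Rule 2 Intervocalic Voicing: [zemfokopu] → [zemfogobu]
Rule 3 Cluster Epenthesis: no change — [zemfogobu]
Rule Rule 3 changed 0 position(s).

0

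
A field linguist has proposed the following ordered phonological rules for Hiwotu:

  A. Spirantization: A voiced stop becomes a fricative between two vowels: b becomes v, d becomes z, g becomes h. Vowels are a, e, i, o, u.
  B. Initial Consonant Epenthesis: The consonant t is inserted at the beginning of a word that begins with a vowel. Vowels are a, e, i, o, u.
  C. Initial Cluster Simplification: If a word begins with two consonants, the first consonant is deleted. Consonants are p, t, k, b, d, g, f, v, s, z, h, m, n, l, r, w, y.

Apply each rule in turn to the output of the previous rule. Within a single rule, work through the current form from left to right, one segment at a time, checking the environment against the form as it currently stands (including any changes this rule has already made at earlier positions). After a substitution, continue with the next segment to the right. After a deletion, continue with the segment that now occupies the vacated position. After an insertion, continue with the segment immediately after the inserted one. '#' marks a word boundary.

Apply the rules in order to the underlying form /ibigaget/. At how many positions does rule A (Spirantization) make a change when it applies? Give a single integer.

3

A Spirantization: [ibigaget] → [ivihahet]
B Initial Consonant Epenthesis: [ivihahet] → [tivihahet]
C Initial Cluster Simplification: no change — [tivihahet]
Rule A changed 3 position(s).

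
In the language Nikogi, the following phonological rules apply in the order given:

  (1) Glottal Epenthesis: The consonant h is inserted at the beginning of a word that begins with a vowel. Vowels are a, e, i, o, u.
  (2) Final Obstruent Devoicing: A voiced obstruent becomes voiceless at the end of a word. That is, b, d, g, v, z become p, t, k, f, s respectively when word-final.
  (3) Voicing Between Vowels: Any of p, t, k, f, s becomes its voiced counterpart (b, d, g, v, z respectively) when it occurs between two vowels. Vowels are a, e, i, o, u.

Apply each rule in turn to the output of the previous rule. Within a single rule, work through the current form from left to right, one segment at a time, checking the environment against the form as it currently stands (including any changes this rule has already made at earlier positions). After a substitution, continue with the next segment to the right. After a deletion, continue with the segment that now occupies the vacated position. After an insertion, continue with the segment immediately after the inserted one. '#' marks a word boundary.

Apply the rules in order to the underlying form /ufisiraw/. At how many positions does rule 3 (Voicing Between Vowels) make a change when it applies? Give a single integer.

(1) Glottal Epenthesis: [ufisiraw] → [hufisiraw]
(2) Final Obstruent Devoicing: no change — [hufisiraw]
(3) Voicing Between Vowels: [hufisiraw] → [huviziraw]
Rule 3 changed 2 position(s).

2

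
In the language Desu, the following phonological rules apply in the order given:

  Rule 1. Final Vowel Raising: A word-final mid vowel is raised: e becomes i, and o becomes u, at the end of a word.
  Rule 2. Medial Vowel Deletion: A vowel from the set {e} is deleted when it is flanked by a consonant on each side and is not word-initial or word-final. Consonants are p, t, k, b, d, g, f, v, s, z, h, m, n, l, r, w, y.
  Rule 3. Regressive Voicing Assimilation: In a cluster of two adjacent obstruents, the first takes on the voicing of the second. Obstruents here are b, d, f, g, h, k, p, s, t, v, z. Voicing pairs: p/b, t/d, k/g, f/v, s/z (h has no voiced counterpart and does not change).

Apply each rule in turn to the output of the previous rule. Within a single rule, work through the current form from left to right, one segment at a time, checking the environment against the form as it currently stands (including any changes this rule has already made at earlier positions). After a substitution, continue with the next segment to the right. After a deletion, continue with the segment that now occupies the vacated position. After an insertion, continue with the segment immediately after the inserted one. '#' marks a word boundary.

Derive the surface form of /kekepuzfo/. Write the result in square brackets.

Rule 1 Final Vowel Raising: [kekepuzfo] → [kekepuzfu]
Rule 2 Medial Vowel Deletion: [kekepuzfu] → [kkpuzfu]
Rule 3 Regressive Voicing Assimilation: [kkpuzfu] → [kkpusfu]

[kkpusfu]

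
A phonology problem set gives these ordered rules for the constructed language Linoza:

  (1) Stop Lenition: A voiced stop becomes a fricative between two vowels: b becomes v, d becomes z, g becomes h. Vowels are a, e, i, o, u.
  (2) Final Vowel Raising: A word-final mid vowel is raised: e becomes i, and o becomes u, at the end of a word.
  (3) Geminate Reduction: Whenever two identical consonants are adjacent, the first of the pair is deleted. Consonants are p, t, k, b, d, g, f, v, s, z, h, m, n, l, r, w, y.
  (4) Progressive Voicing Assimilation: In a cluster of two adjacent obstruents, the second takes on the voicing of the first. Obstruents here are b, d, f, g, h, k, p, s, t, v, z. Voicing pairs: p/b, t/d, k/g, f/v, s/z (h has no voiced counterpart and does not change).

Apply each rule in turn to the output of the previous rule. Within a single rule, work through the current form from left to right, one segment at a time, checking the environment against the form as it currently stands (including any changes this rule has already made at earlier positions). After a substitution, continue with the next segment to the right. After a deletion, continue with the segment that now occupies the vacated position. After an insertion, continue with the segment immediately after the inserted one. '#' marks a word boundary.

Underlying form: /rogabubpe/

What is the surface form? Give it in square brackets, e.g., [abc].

(1) Stop Lenition: [rogabubpe] → [rohavubpe]
(2) Final Vowel Raising: [rohavubpe] → [rohavubpi]
(3) Geminate Reduction: no change — [rohavubpi]
(4) Progressive Voicing Assimilation: [rohavubpi] → [rohavubbi]

[rohavubbi]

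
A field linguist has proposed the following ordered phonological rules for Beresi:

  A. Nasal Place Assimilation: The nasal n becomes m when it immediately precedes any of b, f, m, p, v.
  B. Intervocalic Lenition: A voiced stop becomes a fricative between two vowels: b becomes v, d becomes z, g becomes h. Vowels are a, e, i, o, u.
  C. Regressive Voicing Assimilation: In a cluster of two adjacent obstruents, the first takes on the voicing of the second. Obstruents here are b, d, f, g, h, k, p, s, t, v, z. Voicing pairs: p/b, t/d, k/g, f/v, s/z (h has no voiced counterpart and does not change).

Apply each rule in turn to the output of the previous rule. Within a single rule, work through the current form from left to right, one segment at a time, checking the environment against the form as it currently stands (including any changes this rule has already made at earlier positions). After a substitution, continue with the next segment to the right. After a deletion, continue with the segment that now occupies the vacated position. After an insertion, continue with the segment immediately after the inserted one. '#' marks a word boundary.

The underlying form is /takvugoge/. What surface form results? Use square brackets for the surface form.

[tagvuhohe]

A Nasal Place Assimilation: no change — [takvugoge]
B Intervocalic Lenition: [takvugoge] → [takvuhohe]
C Regressive Voicing Assimilation: [takvuhohe] → [tagvuhohe]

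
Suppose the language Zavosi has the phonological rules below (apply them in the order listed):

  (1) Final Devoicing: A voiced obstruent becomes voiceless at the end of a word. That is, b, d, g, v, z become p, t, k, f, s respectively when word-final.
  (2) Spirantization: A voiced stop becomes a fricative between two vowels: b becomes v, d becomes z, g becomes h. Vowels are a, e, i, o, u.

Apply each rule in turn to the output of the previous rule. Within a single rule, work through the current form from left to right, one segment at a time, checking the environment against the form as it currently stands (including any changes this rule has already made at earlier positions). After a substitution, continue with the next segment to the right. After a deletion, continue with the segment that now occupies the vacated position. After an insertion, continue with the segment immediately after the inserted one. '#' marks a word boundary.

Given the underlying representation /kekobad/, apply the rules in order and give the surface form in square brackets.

(1) Final Devoicing: [kekobad] → [kekobat]
(2) Spirantization: [kekobat] → [kekovat]

[kekovat]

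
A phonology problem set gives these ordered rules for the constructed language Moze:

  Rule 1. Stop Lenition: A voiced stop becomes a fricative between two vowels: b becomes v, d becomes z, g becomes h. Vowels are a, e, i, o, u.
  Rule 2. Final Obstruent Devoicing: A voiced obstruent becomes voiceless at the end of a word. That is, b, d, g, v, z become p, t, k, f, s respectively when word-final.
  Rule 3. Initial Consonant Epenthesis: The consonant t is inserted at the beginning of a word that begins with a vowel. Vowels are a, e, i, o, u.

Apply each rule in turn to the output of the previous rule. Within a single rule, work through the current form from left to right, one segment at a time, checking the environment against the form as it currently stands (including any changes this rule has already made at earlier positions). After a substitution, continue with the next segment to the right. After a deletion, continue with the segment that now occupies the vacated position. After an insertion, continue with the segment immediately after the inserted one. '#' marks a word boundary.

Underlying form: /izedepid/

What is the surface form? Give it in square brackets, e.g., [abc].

[tizezepit]

Rule 1 Stop Lenition: [izedepid] → [izezepid]
Rule 2 Final Obstruent Devoicing: [izezepid] → [izezepit]
Rule 3 Initial Consonant Epenthesis: [izezepit] → [tizezepit]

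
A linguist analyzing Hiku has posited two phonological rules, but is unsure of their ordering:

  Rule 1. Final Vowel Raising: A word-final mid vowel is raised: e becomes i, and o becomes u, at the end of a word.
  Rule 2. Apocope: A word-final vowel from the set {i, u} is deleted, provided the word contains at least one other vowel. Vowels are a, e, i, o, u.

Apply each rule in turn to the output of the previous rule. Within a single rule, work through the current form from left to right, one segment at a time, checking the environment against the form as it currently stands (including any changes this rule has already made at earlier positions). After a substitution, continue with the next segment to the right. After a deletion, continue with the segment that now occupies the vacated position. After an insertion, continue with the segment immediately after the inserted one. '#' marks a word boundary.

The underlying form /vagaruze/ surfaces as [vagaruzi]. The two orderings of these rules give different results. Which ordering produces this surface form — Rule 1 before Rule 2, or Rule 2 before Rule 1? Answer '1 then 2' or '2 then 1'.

Order 1 then 2:
  1 Final Vowel Raising: [vagaruze] → [vagaruzi]
  2 Apocope: [vagaruzi] → [vagaruz]
  result: [vagaruz]
Order 2 then 1:
  2 Apocope: no change — [vagaruze]
  1 Final Vowel Raising: [vagaruze] → [vagaruzi]
  result: [vagaruzi]

2 then 1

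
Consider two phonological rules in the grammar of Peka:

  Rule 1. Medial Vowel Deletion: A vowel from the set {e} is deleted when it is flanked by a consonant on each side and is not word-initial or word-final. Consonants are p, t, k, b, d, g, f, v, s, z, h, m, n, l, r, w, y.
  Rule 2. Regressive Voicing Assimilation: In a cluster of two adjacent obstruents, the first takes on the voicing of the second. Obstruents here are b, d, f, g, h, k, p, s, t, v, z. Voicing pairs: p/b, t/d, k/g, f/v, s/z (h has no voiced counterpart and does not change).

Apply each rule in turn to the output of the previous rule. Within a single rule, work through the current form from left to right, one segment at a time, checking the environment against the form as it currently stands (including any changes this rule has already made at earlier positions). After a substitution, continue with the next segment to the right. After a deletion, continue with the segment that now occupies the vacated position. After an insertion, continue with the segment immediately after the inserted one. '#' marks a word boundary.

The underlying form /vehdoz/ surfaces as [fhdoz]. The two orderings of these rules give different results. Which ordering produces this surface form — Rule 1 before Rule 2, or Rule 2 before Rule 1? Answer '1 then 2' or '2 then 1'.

Order 1 then 2:
  1 Medial Vowel Deletion: [vehdoz] → [vhdoz]
  2 Regressive Voicing Assimilation: [vhdoz] → [fhdoz]
  result: [fhdoz]
Order 2 then 1:
  2 Regressive Voicing Assimilation: no change — [vehdoz]
  1 Medial Vowel Deletion: [vehdoz] → [vhdoz]
  result: [vhdoz]

1 then 2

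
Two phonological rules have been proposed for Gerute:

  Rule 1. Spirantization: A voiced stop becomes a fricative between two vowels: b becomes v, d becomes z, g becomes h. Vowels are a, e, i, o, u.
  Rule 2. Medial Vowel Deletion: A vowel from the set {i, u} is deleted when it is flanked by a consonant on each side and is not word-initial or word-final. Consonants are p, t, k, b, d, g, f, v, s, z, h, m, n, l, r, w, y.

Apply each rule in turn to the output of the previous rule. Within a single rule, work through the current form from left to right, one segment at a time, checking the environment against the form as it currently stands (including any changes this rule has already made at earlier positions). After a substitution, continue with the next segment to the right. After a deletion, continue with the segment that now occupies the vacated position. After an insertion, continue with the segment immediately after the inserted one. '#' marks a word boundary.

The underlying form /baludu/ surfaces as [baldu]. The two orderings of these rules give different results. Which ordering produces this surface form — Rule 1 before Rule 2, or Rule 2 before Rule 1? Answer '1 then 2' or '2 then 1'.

Order 1 then 2:
  1 Spirantization: [baludu] → [baluzu]
  2 Medial Vowel Deletion: [baluzu] → [balzu]
  result: [balzu]
Order 2 then 1:
  2 Medial Vowel Deletion: [baludu] → [baldu]
  1 Spirantization: no change — [baldu]
  result: [baldu]

2 then 1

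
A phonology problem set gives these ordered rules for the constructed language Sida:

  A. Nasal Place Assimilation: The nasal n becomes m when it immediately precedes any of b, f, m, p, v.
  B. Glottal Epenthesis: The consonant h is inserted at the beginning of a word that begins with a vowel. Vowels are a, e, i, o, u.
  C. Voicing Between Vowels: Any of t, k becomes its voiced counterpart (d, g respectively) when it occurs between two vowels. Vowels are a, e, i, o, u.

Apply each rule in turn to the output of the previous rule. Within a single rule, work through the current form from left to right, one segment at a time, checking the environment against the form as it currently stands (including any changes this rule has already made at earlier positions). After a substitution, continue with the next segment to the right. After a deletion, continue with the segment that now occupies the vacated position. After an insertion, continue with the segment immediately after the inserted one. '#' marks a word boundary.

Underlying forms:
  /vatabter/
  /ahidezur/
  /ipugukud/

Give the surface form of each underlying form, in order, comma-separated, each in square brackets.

/vatabter/:
  A Nasal Place Assimilation: no change — [vatabter]
  B Glottal Epenthesis: no change — [vatabter]
  C Voicing Between Vowels: [vatabter] → [vadabter]
/ahidezur/:
  A Nasal Place Assimilation: no change — [ahidezur]
  B Glottal Epenthesis: [ahidezur] → [hahidezur]
  C Voicing Between Vowels: no change — [hahidezur]
/ipugukud/:
  A Nasal Place Assimilation: no change — [ipugukud]
  B Glottal Epenthesis: [ipugukud] → [hipugukud]
  C Voicing Between Vowels: [hipugukud] → [hipugugud]

[vadabter], [hahidezur], [hipugugud]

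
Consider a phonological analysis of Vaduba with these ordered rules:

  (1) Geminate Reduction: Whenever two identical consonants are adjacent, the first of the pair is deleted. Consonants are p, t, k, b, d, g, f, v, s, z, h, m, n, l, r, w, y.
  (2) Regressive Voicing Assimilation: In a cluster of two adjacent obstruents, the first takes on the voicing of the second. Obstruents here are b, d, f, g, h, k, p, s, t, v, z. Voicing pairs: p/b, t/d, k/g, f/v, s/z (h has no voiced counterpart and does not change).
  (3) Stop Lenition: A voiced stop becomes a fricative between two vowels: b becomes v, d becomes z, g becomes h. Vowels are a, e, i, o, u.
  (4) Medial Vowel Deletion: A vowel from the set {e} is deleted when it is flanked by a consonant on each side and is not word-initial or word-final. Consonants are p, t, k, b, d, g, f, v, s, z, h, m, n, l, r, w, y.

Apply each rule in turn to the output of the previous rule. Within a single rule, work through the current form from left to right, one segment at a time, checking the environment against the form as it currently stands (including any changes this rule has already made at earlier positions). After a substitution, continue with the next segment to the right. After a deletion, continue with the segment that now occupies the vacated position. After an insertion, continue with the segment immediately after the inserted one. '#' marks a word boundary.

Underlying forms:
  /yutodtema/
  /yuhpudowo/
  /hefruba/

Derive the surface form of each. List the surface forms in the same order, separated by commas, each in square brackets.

/yutodtema/:
  (1) Geminate Reduction: no change — [yutodtema]
  (2) Regressive Voicing Assimilation: [yutodtema] → [yutottema]
  (3) Stop Lenition: no change — [yutottema]
  (4) Medial Vowel Deletion: [yutottema] → [yutottma]
/yuhpudowo/:
  (1) Geminate Reduction: no change — [yuhpudowo]
  (2) Regressive Voicing Assimilation: no change — [yuhpudowo]
  (3) Stop Lenition: [yuhpudowo] → [yuhpuzowo]
  (4) Medial Vowel Deletion: no change — [yuhpuzowo]
/hefruba/:
  (1) Geminate Reduction: no change — [hefruba]
  (2) Regressive Voicing Assimilation: no change — [hefruba]
  (3) Stop Lenition: [hefruba] → [hefruva]
  (4) Medial Vowel Deletion: [hefruva] → [hfruva]

[yutottma], [yuhpuzowo], [hfruva]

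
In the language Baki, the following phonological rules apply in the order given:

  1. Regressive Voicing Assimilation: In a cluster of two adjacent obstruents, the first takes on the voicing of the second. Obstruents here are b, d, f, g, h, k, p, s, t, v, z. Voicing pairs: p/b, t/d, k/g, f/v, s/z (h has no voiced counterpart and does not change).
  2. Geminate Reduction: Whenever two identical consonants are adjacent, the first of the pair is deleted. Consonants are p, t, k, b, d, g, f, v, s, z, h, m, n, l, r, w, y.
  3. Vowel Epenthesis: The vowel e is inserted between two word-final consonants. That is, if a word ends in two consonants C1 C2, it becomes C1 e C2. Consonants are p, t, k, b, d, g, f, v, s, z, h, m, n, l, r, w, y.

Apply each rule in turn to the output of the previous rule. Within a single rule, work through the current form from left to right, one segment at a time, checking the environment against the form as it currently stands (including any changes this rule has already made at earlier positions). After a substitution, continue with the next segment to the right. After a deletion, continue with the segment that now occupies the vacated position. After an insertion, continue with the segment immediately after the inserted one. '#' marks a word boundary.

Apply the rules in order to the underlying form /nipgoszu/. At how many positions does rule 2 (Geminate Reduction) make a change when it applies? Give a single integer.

1 Regressive Voicing Assimilation: [nipgoszu] → [nibgozzu]
2 Geminate Reduction: [nibgozzu] → [nibgozu]
3 Vowel Epenthesis: no change — [nibgozu]
Rule 2 changed 1 position(s).

1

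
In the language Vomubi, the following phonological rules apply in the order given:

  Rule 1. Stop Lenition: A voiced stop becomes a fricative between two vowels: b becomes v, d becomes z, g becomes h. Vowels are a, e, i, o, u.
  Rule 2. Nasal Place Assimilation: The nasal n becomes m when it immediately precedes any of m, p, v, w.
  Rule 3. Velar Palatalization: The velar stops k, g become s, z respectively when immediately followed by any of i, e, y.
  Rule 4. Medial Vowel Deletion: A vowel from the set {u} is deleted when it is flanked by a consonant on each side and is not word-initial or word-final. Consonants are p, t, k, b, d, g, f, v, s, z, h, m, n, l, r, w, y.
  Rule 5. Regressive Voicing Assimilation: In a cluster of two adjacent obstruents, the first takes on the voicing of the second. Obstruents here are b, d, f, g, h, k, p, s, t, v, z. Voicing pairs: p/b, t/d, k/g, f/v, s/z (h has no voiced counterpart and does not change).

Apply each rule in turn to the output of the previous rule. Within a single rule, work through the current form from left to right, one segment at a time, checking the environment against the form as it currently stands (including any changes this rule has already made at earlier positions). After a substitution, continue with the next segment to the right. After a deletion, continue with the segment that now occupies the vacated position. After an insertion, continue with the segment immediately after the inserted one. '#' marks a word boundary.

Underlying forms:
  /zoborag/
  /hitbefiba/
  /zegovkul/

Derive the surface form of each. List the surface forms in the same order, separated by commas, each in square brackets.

[zovorag], [hidbefiva], [zehofkl]

/zoborag/:
  Rule 1 Stop Lenition: [zoborag] → [zovorag]
  Rule 2 Nasal Place Assimilation: no change — [zovorag]
  Rule 3 Velar Palatalization: no change — [zovorag]
  Rule 4 Medial Vowel Deletion: no change — [zovorag]
  Rule 5 Regressive Voicing Assimilation: no change — [zovorag]
/hitbefiba/:
  Rule 1 Stop Lenition: [hitbefiba] → [hitbefiva]
  Rule 2 Nasal Place Assimilation: no change — [hitbefiva]
  Rule 3 Velar Palatalization: no change — [hitbefiva]
  Rule 4 Medial Vowel Deletion: no change — [hitbefiva]
  Rule 5 Regressive Voicing Assimilation: [hitbefiva] → [hidbefiva]
/zegovkul/:
  Rule 1 Stop Lenition: [zegovkul] → [zehovkul]
  Rule 2 Nasal Place Assimilation: no change — [zehovkul]
  Rule 3 Velar Palatalization: no change — [zehovkul]
  Rule 4 Medial Vowel Deletion: [zehovkul] → [zehovkl]
  Rule 5 Regressive Voicing Assimilation: [zehovkl] → [zehofkl]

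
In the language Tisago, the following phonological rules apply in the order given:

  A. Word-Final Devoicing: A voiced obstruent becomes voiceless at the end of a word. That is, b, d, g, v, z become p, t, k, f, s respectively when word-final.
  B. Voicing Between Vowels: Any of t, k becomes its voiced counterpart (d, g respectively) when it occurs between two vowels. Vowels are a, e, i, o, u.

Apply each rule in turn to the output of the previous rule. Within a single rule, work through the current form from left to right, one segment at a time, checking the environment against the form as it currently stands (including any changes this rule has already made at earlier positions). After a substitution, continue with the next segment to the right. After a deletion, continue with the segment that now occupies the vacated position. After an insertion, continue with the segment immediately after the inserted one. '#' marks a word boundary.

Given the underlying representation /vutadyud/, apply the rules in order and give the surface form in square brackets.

[vudadyut]

A Word-Final Devoicing: [vutadyud] → [vutadyut]
B Voicing Between Vowels: [vutadyut] → [vudadyut]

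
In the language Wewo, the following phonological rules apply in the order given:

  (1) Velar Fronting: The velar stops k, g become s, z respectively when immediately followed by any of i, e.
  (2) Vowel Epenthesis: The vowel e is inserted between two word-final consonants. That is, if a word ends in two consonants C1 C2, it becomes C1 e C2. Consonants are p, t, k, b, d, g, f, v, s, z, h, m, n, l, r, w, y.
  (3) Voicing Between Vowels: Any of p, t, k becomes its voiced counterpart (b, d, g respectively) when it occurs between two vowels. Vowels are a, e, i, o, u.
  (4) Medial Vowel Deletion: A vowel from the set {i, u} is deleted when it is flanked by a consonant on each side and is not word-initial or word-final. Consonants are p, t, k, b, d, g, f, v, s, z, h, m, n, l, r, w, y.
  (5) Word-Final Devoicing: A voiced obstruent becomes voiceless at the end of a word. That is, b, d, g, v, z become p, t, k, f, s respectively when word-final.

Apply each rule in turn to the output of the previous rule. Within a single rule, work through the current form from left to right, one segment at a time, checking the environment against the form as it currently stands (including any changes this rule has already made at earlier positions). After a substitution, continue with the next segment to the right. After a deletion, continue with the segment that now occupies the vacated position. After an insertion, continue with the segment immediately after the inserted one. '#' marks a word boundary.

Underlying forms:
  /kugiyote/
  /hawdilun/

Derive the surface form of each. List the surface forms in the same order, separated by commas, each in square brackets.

/kugiyote/:
  (1) Velar Fronting: [kugiyote] → [kuziyote]
  (2) Vowel Epenthesis: no change — [kuziyote]
  (3) Voicing Between Vowels: [kuziyote] → [kuziyode]
  (4) Medial Vowel Deletion: [kuziyode] → [kzyode]
  (5) Word-Final Devoicing: no change — [kzyode]
/hawdilun/:
  (1) Velar Fronting: no change — [hawdilun]
  (2) Vowel Epenthesis: no change — [hawdilun]
  (3) Voicing Between Vowels: no change — [hawdilun]
  (4) Medial Vowel Deletion: [hawdilun] → [hawdln]
  (5) Word-Final Devoicing: no change — [hawdln]

[kzyode], [hawdln]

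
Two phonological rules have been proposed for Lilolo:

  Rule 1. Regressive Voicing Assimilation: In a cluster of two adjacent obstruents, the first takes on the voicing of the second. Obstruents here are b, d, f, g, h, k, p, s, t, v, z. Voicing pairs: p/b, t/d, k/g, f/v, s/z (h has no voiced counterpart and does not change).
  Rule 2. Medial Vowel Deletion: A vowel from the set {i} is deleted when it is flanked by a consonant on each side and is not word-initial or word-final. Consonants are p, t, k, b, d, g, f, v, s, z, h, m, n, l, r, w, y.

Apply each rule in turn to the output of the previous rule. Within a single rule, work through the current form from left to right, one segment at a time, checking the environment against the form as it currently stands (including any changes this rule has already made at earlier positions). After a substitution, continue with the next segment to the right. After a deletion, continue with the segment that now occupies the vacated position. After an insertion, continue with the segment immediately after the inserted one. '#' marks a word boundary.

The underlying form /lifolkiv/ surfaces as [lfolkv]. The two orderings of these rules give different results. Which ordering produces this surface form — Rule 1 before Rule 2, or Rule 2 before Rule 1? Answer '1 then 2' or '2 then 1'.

1 then 2

Order 1 then 2:
  1 Regressive Voicing Assimilation: no change — [lifolkiv]
  2 Medial Vowel Deletion: [lifolkiv] → [lfolkv]
  result: [lfolkv]
Order 2 then 1:
  2 Medial Vowel Deletion: [lifolkiv] → [lfolkv]
  1 Regressive Voicing Assimilation: [lfolkv] → [lfolgv]
  result: [lfolgv]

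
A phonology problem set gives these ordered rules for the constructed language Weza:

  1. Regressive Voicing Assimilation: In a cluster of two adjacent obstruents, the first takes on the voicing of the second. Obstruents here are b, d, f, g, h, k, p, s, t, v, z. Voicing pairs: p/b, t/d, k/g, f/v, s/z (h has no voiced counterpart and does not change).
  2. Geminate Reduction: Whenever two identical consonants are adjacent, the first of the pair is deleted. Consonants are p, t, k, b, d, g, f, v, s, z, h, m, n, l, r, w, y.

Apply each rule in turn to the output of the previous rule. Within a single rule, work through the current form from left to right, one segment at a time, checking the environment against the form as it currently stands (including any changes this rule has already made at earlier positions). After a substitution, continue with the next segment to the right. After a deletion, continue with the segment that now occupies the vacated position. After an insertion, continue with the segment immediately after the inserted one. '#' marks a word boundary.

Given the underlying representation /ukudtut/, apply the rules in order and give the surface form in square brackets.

[ukutut]

1 Regressive Voicing Assimilation: [ukudtut] → [ukuttut]
2 Geminate Reduction: [ukuttut] → [ukutut]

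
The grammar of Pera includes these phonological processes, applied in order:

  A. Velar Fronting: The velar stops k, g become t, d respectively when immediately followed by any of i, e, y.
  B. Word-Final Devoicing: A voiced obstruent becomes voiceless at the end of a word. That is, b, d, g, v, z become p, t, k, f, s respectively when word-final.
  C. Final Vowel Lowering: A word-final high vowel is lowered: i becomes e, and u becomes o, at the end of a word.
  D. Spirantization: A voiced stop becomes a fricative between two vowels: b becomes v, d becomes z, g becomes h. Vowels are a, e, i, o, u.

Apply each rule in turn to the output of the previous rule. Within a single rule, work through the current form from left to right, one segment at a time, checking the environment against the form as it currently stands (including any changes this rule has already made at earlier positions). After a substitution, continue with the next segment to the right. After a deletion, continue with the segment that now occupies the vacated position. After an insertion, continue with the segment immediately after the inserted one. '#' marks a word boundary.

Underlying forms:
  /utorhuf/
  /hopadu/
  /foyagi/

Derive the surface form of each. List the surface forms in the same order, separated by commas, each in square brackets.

/utorhuf/:
  A Velar Fronting: no change — [utorhuf]
  B Word-Final Devoicing: no change — [utorhuf]
  C Final Vowel Lowering: no change — [utorhuf]
  D Spirantization: no change — [utorhuf]
/hopadu/:
  A Velar Fronting: no change — [hopadu]
  B Word-Final Devoicing: no change — [hopadu]
  C Final Vowel Lowering: [hopadu] → [hopado]
  D Spirantization: [hopado] → [hopazo]
/foyagi/:
  A Velar Fronting: [foyagi] → [foyadi]
  B Word-Final Devoicing: no change — [foyadi]
  C Final Vowel Lowering: [foyadi] → [foyade]
  D Spirantization: [foyade] → [foyaze]

[utorhuf], [hopazo], [foyaze]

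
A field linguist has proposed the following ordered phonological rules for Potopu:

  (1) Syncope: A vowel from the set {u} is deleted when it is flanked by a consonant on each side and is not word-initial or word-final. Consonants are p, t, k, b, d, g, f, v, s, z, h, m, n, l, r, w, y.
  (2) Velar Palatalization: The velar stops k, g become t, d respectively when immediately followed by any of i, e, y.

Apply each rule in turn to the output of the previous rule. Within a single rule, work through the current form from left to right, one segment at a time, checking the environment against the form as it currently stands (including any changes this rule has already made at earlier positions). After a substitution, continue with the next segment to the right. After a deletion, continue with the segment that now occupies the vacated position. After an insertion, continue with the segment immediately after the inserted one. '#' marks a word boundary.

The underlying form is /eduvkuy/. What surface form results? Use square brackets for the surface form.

(1) Syncope: [eduvkuy] → [edvky]
(2) Velar Palatalization: [edvky] → [edvty]

[edvty]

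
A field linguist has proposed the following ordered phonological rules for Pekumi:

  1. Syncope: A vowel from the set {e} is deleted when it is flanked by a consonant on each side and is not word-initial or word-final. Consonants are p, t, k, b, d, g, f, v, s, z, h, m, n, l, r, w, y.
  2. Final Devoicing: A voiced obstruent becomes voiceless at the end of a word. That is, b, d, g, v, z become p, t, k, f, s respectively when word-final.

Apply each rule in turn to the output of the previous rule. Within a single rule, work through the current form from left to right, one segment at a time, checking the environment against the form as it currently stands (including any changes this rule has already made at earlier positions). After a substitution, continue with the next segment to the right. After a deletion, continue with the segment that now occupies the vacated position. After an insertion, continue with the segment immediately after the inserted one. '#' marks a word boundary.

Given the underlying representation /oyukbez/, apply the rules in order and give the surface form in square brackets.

[oyukbs]

1 Syncope: [oyukbez] → [oyukbz]
2 Final Devoicing: [oyukbz] → [oyukbs]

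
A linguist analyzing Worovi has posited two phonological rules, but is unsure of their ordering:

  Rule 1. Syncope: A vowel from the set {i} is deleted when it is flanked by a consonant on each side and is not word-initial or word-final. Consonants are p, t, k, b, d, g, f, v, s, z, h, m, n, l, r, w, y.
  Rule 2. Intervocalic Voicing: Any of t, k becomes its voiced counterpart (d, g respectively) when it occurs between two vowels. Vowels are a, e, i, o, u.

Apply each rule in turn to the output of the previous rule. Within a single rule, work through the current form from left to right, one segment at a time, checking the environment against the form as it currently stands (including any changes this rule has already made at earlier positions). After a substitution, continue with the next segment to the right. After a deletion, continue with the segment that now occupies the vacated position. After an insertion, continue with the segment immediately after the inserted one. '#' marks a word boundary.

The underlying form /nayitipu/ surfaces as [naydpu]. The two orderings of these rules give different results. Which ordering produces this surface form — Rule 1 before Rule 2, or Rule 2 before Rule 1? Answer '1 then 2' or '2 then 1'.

Order 1 then 2:
  1 Syncope: [nayitipu] → [naytpu]
  2 Intervocalic Voicing: no change — [naytpu]
  result: [naytpu]
Order 2 then 1:
  2 Intervocalic Voicing: [nayitipu] → [nayidipu]
  1 Syncope: [nayidipu] → [naydpu]
  result: [naydpu]

2 then 1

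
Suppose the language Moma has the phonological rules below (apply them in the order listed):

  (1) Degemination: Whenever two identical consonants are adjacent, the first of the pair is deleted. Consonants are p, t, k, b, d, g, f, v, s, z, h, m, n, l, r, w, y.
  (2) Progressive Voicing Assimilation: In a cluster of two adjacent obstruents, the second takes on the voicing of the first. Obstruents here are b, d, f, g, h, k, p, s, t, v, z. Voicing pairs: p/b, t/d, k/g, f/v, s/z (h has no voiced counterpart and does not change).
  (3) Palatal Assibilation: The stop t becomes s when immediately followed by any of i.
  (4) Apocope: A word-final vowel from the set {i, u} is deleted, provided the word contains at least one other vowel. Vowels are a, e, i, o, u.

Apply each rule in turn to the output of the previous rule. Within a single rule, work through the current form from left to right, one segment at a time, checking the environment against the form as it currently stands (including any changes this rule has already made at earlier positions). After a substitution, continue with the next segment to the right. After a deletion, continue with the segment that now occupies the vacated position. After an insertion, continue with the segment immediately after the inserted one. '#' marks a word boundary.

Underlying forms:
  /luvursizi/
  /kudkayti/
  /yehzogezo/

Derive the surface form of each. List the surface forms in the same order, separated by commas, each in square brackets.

[luvursiz], [kudgays], [yehsogezo]

/luvursizi/:
  (1) Degemination: no change — [luvursizi]
  (2) Progressive Voicing Assimilation: no change — [luvursizi]
  (3) Palatal Assibilation: no change — [luvursizi]
  (4) Apocope: [luvursizi] → [luvursiz]
/kudkayti/:
  (1) Degemination: no change — [kudkayti]
  (2) Progressive Voicing Assimilation: [kudkayti] → [kudgayti]
  (3) Palatal Assibilation: [kudgayti] → [kudgaysi]
  (4) Apocope: [kudgaysi] → [kudgays]
/yehzogezo/:
  (1) Degemination: no change — [yehzogezo]
  (2) Progressive Voicing Assimilation: [yehzogezo] → [yehsogezo]
  (3) Palatal Assibilation: no change — [yehsogezo]
  (4) Apocope: no change — [yehsogezo]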